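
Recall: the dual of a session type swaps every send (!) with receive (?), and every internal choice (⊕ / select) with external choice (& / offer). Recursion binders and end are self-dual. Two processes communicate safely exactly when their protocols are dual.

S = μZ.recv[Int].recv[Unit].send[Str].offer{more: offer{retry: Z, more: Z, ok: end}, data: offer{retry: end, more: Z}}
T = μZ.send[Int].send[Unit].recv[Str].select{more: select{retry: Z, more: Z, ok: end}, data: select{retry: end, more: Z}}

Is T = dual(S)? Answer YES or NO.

μZ ‖ μZ  ok (binder kept)
  recv[Int] ‖ send[Int]  ok
    recv[Unit] ‖ send[Unit]  ok
      send[Str] ‖ recv[Str]  ok
        offer{more,data} ‖ select{more,data}  ok same labels
          case more:
            offer{retry,more,ok} ‖ select{retry,more,ok}  ok same labels
              case retry:
                Z ‖ Z  ok
              case more:
                Z ‖ Z  ok
              case ok:
                end ‖ end  ok
          case data:
            offer{retry,more} ‖ select{retry,more}  ok same labels
              case retry:
                end ‖ end  ok
              case more:
                Z ‖ Z  ok

YES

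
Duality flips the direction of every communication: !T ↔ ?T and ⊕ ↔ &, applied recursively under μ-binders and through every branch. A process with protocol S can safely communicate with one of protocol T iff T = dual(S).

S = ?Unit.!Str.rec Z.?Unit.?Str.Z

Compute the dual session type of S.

?Unit ↦ !Unit
  !Str ↦ ?Str
    rec Z ↦ rec Z  (μ self-dual)
      ?Unit ↦ !Unit
        ?Str ↦ !Str
          dual(Z) = Z

!Unit.?Str.rec Z.!Unit.!Str.Z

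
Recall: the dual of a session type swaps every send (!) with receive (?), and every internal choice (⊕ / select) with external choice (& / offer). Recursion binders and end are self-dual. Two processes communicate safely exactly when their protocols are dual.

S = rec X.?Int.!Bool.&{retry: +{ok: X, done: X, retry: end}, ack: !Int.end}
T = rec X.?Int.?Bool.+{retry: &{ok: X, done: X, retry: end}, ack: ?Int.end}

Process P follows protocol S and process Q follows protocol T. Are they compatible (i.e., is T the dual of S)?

rec X | rec X  ✓ (binder kept)
  ?Int | ?Int  ✗ same direction on both sides — not dual

NO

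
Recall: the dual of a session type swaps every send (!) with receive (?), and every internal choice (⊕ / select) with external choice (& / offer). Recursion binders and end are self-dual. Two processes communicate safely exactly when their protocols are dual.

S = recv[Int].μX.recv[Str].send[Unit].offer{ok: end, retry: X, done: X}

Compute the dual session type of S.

send[Int].μX.send[Str].recv[Unit].select{ok: end, retry: X, done: X}

recv[Int] → send[Int]
  μX → μX  (binder kept)
    recv[Str] → send[Str]
      send[Unit] → recv[Unit]
        offer{ok,retry,done} → select{ok,retry,done}  (external→internal)
          • ok:
            dual(end) = end
          • retry:
            dual(X) = X
          • done:
            dual(X) = X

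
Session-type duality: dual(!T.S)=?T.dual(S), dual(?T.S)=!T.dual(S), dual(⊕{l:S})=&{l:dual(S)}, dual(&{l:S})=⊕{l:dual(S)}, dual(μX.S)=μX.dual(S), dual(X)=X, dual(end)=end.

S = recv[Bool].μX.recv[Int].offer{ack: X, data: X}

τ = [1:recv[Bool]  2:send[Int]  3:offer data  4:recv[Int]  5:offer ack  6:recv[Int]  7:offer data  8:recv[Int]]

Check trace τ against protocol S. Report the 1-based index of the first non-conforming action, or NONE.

2

[1] recv[Bool]  match  residual = μX.…
[2] got send[Int], protocol expects recv[Int]  ✗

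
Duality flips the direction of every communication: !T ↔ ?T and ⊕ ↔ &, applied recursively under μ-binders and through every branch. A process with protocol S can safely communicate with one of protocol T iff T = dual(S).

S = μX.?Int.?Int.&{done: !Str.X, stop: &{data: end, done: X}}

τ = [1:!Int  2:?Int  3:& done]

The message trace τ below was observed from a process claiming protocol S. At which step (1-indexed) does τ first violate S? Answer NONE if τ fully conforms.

1

@1 got !Int, protocol expects ?Int  ✗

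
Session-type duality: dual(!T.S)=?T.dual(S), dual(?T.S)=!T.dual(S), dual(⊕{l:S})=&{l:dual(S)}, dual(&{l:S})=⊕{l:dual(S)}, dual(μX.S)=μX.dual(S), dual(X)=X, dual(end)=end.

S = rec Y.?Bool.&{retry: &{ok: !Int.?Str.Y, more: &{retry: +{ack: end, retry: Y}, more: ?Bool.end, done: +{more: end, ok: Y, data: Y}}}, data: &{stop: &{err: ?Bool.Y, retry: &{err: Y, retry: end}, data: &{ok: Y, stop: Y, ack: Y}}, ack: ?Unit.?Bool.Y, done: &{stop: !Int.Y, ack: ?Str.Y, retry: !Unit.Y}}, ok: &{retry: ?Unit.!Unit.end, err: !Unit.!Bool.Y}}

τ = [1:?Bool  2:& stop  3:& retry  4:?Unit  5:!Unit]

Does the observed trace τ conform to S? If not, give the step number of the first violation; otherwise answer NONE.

2

step 1: ?Bool  match  state: &{retry: &{ok: !Int.?Str.rec Y.…, more: &{retry: +{ack: end, retry: rec Y.…}, more: ?Bool.end, done: +{more: end, ok: rec Y.…, data: rec Y.…}}}, data: &{stop: &{err: ?Bool.rec Y.…, retry: &{err: rec Y.…, retry: end}, data: &{ok: rec Y.…, stop: rec Y.…, ack: rec Y.…}}, ack: ?Unit.?Bool.rec Y.…, done: &{stop: !Int.rec Y.…, ack: ?Str.rec Y.…, retry: !Unit.rec Y.…}}, ok: &{retry: ?Unit.!Unit.end, err: !Unit.!Bool.rec Y.…}}
step 2: got & stop, protocol expects & retry or & data or & ok  ✗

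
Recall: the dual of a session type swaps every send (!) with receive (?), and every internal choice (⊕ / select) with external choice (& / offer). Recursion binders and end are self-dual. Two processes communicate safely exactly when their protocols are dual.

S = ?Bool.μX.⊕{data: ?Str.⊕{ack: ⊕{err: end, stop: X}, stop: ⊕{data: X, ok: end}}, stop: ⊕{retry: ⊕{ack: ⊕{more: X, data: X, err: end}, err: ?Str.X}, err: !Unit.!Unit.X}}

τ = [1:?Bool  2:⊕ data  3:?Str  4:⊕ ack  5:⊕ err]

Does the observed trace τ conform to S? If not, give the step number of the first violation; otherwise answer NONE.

NONE

step 1: ?Bool  ✓  residual = μX.…
step 2: ⊕ data  ✓  residual = ?Str.⊕{ack: ⊕{err: end, stop: μX.…}, stop: ⊕{data: μX.…, ok: end}}
step 3: ?Str  ✓  residual = ⊕{ack: ⊕{err: end, stop: μX.…}, stop: ⊕{data: μX.…, ok: end}}
step 4: ⊕ ack  ✓  residual = ⊕{err: end, stop: μX.…}
step 5: ⊕ err  ✓  residual = end
all 5 steps conform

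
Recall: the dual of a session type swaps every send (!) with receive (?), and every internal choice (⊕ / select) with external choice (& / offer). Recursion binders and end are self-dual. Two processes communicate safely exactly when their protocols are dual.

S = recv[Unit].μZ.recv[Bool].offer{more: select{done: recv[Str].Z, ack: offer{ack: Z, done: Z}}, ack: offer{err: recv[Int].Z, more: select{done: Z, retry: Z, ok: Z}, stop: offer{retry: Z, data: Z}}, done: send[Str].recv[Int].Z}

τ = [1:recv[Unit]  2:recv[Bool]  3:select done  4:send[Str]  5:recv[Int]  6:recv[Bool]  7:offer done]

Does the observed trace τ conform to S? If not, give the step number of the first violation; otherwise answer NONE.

[1] recv[Unit]  ✓  cont: μZ.…
[2] recv[Bool]  ✓  cont: offer{more: select{done: recv[Str].μZ.…, ack: offer{ack: μZ.…, done: μZ.…}}, ack: offer{err: recv[Int].μZ.…, more: select{done: μZ.…, retry: μZ.…, ok: μZ.…}, stop: offer{retry: μZ.…, data: μZ.…}}, done: send[Str].recv[Int].μZ.…}
[3] got select done, protocol expects offer more or offer ack or offer done  ✗

3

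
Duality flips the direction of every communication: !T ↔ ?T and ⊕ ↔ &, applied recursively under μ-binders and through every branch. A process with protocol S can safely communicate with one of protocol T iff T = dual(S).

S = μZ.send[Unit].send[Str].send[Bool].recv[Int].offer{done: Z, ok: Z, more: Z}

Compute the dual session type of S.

μZ.recv[Unit].recv[Str].recv[Bool].send[Int].select{done: Z, ok: Z, more: Z}

μZ ↦ μZ  (binder kept)
  send[Unit] ↦ recv[Unit]
    send[Str] ↦ recv[Str]
      send[Bool] ↦ recv[Bool]
        recv[Int] ↦ send[Int]
          offer{done,ok,more} ↦ select{done,ok,more}  (external→internal)
            case done:
              Z self-dual
            case ok:
              Z self-dual
            case more:
              Z self-dual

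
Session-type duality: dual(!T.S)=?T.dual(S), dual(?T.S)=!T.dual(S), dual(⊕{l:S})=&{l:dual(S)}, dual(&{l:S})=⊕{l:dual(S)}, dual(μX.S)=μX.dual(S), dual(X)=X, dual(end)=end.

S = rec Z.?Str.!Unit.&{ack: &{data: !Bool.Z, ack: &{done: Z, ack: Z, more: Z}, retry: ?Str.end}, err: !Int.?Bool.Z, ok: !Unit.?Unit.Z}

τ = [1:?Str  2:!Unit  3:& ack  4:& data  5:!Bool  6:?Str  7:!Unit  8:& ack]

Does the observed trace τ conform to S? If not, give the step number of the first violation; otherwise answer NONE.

NONE

step 1: ?Str  match  residual = !Unit.&{ack: &{data: !Bool.rec Z.…, ack: &{done: rec Z.…, ack: rec Z.…, more: rec Z.…}, retry: ?Str.end}, err: !Int.?Bool.rec Z.…, ok: !Unit.?Unit.rec Z.…}
step 2: !Unit  match  residual = &{ack: &{data: !Bool.rec Z.…, ack: &{done: rec Z.…, ack: rec Z.…, more: rec Z.…}, retry: ?Str.end}, err: !Int.?Bool.rec Z.…, ok: !Unit.?Unit.rec Z.…}
step 3: & ack  match  residual = &{data: !Bool.rec Z.…, ack: &{done: rec Z.…, ack: rec Z.…, more: rec Z.…}, retry: ?Str.end}
step 4: & data  match  residual = !Bool.rec Z.…
step 5: !Bool  match  residual = rec Z.…
step 6: ?Str  match  residual = !Unit.&{ack: &{data: !Bool.rec Z.…, ack: &{done: rec Z.…, ack: rec Z.…, more: rec Z.…}, retry: ?Str.end}, err: !Int.?Bool.rec Z.…, ok: !Unit.?Unit.rec Z.…}
step 7: !Unit  match  residual = &{ack: &{data: !Bool.rec Z.…, ack: &{done: rec Z.…, ack: rec Z.…, more: rec Z.…}, retry: ?Str.end}, err: !Int.?Bool.rec Z.…, ok: !Unit.?Unit.rec Z.…}
step 8: & ack  match  residual = &{data: !Bool.rec Z.…, ack: &{done: rec Z.…, ack: rec Z.…, more: rec Z.…}, retry: ?Str.end}
trace exhausted — no violation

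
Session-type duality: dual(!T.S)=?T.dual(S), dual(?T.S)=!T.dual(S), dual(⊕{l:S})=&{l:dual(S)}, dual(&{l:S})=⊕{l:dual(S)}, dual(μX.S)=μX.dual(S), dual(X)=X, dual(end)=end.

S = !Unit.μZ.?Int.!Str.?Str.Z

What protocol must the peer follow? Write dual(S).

?Unit.μZ.!Int.?Str.!Str.Z

!Unit → ?Unit
  μZ → μZ  (rec unchanged)
    ?Int → !Int
      !Str → ?Str
        ?Str → !Str
          Z ↦ Z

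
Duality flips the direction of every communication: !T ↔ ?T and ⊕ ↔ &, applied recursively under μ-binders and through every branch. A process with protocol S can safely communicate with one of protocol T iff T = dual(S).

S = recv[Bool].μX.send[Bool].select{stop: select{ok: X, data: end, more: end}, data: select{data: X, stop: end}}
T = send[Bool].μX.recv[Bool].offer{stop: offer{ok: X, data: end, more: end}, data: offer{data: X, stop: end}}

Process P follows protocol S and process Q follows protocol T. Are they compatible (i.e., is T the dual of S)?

recv[Bool] | send[Bool]  ok
  μX | μX  ok (binder kept)
    send[Bool] | recv[Bool]  ok
      select{stop,data} | offer{stop,data}  ok label sets agree
        case stop:
          select{ok,data,more} | offer{ok,data,more}  ok label sets agree
            case ok:
              X | X  ok
            case data:
              end | end  ok
            case more:
              end | end  ok
        case data:
          select{data,stop} | offer{data,stop}  ok label sets agree
            case data:
              X | X  ok
            case stop:
              end | end  ok

YES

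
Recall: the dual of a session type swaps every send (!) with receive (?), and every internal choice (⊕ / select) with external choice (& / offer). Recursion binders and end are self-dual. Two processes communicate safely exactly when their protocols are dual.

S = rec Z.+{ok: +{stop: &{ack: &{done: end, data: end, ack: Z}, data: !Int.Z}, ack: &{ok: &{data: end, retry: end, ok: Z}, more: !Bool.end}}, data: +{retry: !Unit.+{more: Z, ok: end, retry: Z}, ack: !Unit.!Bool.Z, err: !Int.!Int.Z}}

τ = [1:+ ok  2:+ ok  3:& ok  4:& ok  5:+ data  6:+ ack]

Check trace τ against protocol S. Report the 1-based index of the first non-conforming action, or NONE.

2

step 1: + ok  ✓  cont: +{stop: &{ack: &{done: end, data: end, ack: rec Z.…}, data: !Int.rec Z.…}, ack: &{ok: &{data: end, retry: end, ok: rec Z.…}, more: !Bool.end}}
step 2: got + ok, protocol expects + stop or + ack  ✗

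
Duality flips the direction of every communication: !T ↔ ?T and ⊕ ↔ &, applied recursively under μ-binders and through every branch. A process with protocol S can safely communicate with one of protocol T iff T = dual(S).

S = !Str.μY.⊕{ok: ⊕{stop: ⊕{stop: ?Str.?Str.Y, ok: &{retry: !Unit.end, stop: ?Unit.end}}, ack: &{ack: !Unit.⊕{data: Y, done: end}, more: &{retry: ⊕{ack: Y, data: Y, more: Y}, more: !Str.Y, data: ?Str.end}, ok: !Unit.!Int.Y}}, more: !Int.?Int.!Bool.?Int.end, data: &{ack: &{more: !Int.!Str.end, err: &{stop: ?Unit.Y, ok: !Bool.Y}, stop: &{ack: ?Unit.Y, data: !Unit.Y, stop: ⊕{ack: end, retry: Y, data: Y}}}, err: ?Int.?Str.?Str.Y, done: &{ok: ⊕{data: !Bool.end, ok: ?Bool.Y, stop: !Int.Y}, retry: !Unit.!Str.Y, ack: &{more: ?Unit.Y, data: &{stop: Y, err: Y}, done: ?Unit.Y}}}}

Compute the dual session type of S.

!Str = ?Str
  μY = μY  (μ self-dual)
    ⊕{ok,more,data} = &{ok,more,data}  (select→offer)
      case ok:
        ⊕{stop,ack} = &{stop,ack}  (select→offer)
          case stop:
            ⊕{stop,ok} = &{stop,ok}  (select→offer)
              case stop:
                ?Str = !Str
                  ?Str = !Str
                    dual(Y) = Y
              case ok:
                &{retry,stop} = ⊕{retry,stop}  (&→⊕)
                  case retry:
                    !Unit = ?Unit
                      dual(end) = end
                  case stop:
                    ?Unit = !Unit
                      dual(end) = end
          case ack:
            &{ack,more,ok} = ⊕{ack,more,ok}  (&→⊕)
              case ack:
                !Unit = ?Unit
                  ⊕{data,done} = &{data,done}  (select→offer)
                    case data:
                      dual(Y) = Y
                    case done:
                      dual(end) = end
              case more:
                &{retry,more,data} = ⊕{retry,more,data}  (&→⊕)
                  case retry:
                    ⊕{ack,data,more} = &{ack,data,more}  (select→offer)
                      case ack:
                        dual(Y) = Y
                      case data:
                        dual(Y) = Y
                      case more:
                        dual(Y) = Y
                  case more:
                    !Str = ?Str
                      dual(Y) = Y
                  case data:
                    ?Str = !Str
                      dual(end) = end
              case ok:
                !Unit = ?Unit
                  !Int = ?Int
                    dual(Y) = Y
      case more:
        !Int = ?Int
          ?Int = !Int
            !Bool = ?Bool
              ?Int = !Int
                dual(end) = end
      case data:
        &{ack,err,done} = ⊕{ack,err,done}  (&→⊕)
          case ack:
            &{more,err,stop} = ⊕{more,err,stop}  (&→⊕)
              case more:
                !Int = ?Int
                  !Str = ?Str
                    dual(end) = end
              case err:
                &{stop,ok} = ⊕{stop,ok}  (&→⊕)
                  case stop:
                    ?Unit = !Unit
                      dual(Y) = Y
                  case ok:
                    !Bool = ?Bool
                      dual(Y) = Y
              case stop:
                &{ack,data,stop} = ⊕{ack,data,stop}  (&→⊕)
                  case ack:
                    ?Unit = !Unit
                      dual(Y) = Y
                  case data:
                    !Unit = ?Unit
                      dual(Y) = Y
                  case stop:
                    ⊕{ack,retry,data} = &{ack,retry,data}  (select→offer)
                      case ack:
                        dual(end) = end
                      case retry:
                        dual(Y) = Y
                      case data:
                        dual(Y) = Y
          case err:
            ?Int = !Int
              ?Str = !Str
                ?Str = !Str
                  dual(Y) = Y
          case done:
            &{ok,retry,ack} = ⊕{ok,retry,ack}  (&→⊕)
              case ok:
                ⊕{data,ok,stop} = &{data,ok,stop}  (select→offer)
                  case data:
                    !Bool = ?Bool
                      dual(end) = end
                  case ok:
                    ?Bool = !Bool
                      dual(Y) = Y
                  case stop:
                    !Int = ?Int
                      dual(Y) = Y
              case retry:
                !Unit = ?Unit
                  !Str = ?Str
                    dual(Y) = Y
              case ack:
                &{more,data,done} = ⊕{more,data,done}  (&→⊕)
                  case more:
                    ?Unit = !Unit
                      dual(Y) = Y
                  case data:
                    &{stop,err} = ⊕{stop,err}  (&→⊕)
                      case stop:
                        dual(Y) = Y
                      case err:
                        dual(Y) = Y
                  case done:
                    ?Unit = !Unit
                      dual(Y) = Y

?Str.μY.&{ok: &{stop: &{stop: !Str.!Str.Y, ok: ⊕{retry: ?Unit.end, stop: !Unit.end}}, ack: ⊕{ack: ?Unit.&{data: Y, done: end}, more: ⊕{retry: &{ack: Y, data: Y, more: Y}, more: ?Str.Y, data: !Str.end}, ok: ?Unit.?Int.Y}}, more: ?Int.!Int.?Bool.!Int.end, data: ⊕{ack: ⊕{more: ?Int.?Str.end, err: ⊕{stop: !Unit.Y, ok: ?Bool.Y}, stop: ⊕{ack: !Unit.Y, data: ?Unit.Y, stop: &{ack: end, retry: Y, data: Y}}}, err: !Int.!Str.!Str.Y, done: ⊕{ok: &{data: ?Bool.end, ok: !Bool.Y, stop: ?Int.Y}, retry: ?Unit.?Str.Y, ack: ⊕{more: !Unit.Y, data: ⊕{stop: Y, err: Y}, done: !Unit.Y}}}}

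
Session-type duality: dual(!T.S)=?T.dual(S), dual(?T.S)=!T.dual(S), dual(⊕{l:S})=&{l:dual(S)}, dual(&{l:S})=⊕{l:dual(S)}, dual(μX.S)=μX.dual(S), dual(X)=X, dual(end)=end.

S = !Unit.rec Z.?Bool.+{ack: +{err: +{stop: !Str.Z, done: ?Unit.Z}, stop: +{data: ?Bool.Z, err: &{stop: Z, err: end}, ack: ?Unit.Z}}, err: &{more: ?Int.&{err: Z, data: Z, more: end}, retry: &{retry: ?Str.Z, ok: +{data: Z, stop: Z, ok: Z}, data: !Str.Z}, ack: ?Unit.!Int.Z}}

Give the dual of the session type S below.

!Unit ↦ ?Unit
  rec Z ↦ rec Z  (μ self-dual)
    ?Bool ↦ !Bool
      +{ack,err} ↦ &{ack,err}  (internal→external)
        • ack:
          +{err,stop} ↦ &{err,stop}  (internal→external)
            • err:
              +{stop,done} ↦ &{stop,done}  (internal→external)
                • stop:
                  !Str ↦ ?Str
                    Z self-dual
                • done:
                  ?Unit ↦ !Unit
                    Z self-dual
            • stop:
              +{data,err,ack} ↦ &{data,err,ack}  (internal→external)
                • data:
                  ?Bool ↦ !Bool
                    Z self-dual
                • err:
                  &{stop,err} ↦ +{stop,err}  (offer→select)
                    • stop:
                      Z self-dual
                    • err:
                      end self-dual
                • ack:
                  ?Unit ↦ !Unit
                    Z self-dual
        • err:
          &{more,retry,ack} ↦ +{more,retry,ack}  (offer→select)
            • more:
              ?Int ↦ !Int
                &{err,data,more} ↦ +{err,data,more}  (offer→select)
                  • err:
                    Z self-dual
                  • data:
                    Z self-dual
                  • more:
                    end self-dual
            • retry:
              &{retry,ok,data} ↦ +{retry,ok,data}  (offer→select)
                • retry:
                  ?Str ↦ !Str
                    Z self-dual
                • ok:
                  +{data,stop,ok} ↦ &{data,stop,ok}  (internal→external)
                    • data:
                      Z self-dual
                    • stop:
                      Z self-dual
                    • ok:
                      Z self-dual
                • data:
                  !Str ↦ ?Str
                    Z self-dual
            • ack:
              ?Unit ↦ !Unit
                !Int ↦ ?Int
                  Z self-dual

?Unit.rec Z.!Bool.&{ack: &{err: &{stop: ?Str.Z, done: !Unit.Z}, stop: &{data: !Bool.Z, err: +{stop: Z, err: end}, ack: !Unit.Z}}, err: +{more: !Int.+{err: Z, data: Z, more: end}, retry: +{retry: !Str.Z, ok: &{data: Z, stop: Z, ok: Z}, data: ?Str.Z}, ack: !Unit.?Int.Z}}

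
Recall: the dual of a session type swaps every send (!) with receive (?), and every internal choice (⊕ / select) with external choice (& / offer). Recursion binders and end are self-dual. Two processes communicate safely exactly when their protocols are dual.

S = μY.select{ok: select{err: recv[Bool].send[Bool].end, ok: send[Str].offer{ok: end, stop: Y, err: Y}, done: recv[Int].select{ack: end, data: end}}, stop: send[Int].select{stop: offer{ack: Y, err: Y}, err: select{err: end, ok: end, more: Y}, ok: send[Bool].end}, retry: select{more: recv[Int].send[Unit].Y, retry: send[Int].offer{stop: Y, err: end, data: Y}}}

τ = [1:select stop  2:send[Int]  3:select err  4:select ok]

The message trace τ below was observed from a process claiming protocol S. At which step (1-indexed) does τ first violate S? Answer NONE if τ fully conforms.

@1 select stop  ✓  state: send[Int].select{stop: offer{ack: μY.…, err: μY.…}, err: select{err: end, ok: end, more: μY.…}, ok: send[Bool].end}
@2 send[Int]  ✓  state: select{stop: offer{ack: μY.…, err: μY.…}, err: select{err: end, ok: end, more: μY.…}, ok: send[Bool].end}
@3 select err  ✓  state: select{err: end, ok: end, more: μY.…}
@4 select ok  ✓  state: end
τ conforms to S (length 4)

NONE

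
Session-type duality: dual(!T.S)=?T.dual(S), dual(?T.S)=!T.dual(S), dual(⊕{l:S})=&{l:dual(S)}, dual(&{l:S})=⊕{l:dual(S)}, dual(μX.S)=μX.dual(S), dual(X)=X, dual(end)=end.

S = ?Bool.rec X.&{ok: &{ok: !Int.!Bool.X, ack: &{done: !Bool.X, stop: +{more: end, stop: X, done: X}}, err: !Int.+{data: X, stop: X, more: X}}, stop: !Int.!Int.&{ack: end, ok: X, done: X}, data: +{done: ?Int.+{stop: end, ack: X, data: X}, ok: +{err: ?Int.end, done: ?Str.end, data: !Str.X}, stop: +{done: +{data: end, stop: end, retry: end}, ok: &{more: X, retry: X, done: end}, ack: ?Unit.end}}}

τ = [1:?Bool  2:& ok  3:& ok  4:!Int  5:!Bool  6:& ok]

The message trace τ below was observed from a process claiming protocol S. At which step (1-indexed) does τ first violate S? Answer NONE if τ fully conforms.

NONE

step 1: ?Bool  ✓  residual = rec X.…
step 2: & ok  ✓  residual = &{ok: !Int.!Bool.rec X.…, ack: &{done: !Bool.rec X.…, stop: +{more: end, stop: rec X.…, done: rec X.…}}, err: !Int.+{data: rec X.…, stop: rec X.…, more: rec X.…}}
step 3: & ok  ✓  residual = !Int.!Bool.rec X.…
step 4: !Int  ✓  residual = !Bool.rec X.…
step 5: !Bool  ✓  residual = rec X.…
step 6: & ok  ✓  residual = &{ok: !Int.!Bool.rec X.…, ack: &{done: !Bool.rec X.…, stop: +{more: end, stop: rec X.…, done: rec X.…}}, err: !Int.+{data: rec X.…, stop: rec X.…, more: rec X.…}}
trace exhausted — no violation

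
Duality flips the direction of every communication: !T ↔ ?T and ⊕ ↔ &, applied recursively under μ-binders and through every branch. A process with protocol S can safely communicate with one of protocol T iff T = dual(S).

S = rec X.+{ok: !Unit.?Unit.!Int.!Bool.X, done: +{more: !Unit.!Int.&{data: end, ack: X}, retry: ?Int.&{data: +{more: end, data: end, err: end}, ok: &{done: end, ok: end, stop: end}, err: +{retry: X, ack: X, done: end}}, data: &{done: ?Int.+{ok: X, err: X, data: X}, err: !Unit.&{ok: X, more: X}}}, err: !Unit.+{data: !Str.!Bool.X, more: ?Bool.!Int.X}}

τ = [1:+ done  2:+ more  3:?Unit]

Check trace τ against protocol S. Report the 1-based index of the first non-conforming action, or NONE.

@1 + done  ✓  state: +{more: !Unit.!Int.&{data: end, ack: rec X.…}, retry: ?Int.&{data: +{more: end, data: end, err: end}, ok: &{done: end, ok: end, stop: end}, err: +{retry: rec X.…, ack: rec X.…, done: end}}, data: &{done: ?Int.+{ok: rec X.…, err: rec X.…, data: rec X.…}, err: !Unit.&{ok: rec X.…, more: rec X.…}}}
@2 + more  ✓  state: !Unit.!Int.&{data: end, ack: rec X.…}
@3 got ?Unit, protocol expects !Unit  ✗

3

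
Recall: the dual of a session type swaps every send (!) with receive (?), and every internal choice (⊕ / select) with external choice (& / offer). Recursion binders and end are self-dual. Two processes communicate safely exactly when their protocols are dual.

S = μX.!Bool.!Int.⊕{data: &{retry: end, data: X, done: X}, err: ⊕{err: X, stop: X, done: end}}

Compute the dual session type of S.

μX.?Bool.?Int.&{data: ⊕{retry: end, data: X, done: X}, err: &{err: X, stop: X, done: end}}

μX = μX  (μ self-dual)
  !Bool = ?Bool
    !Int = ?Int
      ⊕{data,err} = &{data,err}  (select→offer)
        • data:
          &{retry,data,done} = ⊕{retry,data,done}  (offer→select)
            • retry:
              end ↦ end
            • data:
              X ↦ X
            • done:
              X ↦ X
        • err:
          ⊕{err,stop,done} = &{err,stop,done}  (select→offer)
            • err:
              X ↦ X
            • stop:
              X ↦ X
            • done:
              end ↦ end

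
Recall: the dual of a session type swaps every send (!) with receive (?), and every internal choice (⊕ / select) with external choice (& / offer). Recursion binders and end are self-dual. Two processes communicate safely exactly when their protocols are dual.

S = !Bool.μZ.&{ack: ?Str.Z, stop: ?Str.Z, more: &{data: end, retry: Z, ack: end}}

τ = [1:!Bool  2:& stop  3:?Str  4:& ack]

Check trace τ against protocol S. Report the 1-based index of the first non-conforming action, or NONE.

NONE

@1 !Bool  ✓  state: μZ.…
@2 & stop  ✓  state: ?Str.μZ.…
@3 ?Str  ✓  state: μZ.…
@4 & ack  ✓  state: ?Str.μZ.…
all 4 steps conform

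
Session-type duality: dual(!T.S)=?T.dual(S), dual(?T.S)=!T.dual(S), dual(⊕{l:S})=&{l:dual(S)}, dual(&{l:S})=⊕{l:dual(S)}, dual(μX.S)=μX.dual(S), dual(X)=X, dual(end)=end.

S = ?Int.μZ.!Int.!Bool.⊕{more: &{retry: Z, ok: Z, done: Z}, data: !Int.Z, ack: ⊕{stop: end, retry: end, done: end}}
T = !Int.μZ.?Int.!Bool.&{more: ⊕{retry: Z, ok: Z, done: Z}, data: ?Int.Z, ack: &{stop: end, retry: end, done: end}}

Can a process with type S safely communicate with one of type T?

NO

?Int ‖ !Int  ok
  μZ ‖ μZ  ok (μ self-dual)
    !Int ‖ ?Int  ok
      !Bool ‖ !Bool  ✗ same direction on both sides — not dual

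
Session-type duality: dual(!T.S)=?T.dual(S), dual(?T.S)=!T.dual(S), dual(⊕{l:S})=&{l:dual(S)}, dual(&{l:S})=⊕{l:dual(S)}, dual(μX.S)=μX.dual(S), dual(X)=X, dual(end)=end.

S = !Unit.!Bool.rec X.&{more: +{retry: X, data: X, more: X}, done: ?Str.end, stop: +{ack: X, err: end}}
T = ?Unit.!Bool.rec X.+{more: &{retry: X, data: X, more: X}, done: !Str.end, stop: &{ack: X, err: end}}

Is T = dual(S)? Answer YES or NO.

!Unit ‖ ?Unit  ok
  !Bool ‖ !Bool  ✗ same direction on both sides — not dual

NO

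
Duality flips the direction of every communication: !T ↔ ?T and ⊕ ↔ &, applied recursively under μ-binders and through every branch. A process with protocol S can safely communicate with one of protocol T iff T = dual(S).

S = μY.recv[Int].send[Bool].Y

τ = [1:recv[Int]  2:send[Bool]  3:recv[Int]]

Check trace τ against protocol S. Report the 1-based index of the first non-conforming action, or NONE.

NONE

@1 recv[Int]  ✓  cont: send[Bool].μY.…
@2 send[Bool]  ✓  cont: μY.…
@3 recv[Int]  ✓  cont: send[Bool].μY.…
trace exhausted — no violation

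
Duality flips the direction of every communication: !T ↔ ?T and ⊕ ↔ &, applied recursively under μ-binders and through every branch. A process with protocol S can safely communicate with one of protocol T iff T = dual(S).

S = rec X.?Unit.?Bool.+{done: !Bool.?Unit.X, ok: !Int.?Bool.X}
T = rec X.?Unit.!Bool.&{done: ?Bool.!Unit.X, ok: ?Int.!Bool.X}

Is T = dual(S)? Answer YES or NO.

NO

rec X ‖ rec X  match (μ self-dual)
  ?Unit ‖ ?Unit  ✗ same direction on both sides — not dual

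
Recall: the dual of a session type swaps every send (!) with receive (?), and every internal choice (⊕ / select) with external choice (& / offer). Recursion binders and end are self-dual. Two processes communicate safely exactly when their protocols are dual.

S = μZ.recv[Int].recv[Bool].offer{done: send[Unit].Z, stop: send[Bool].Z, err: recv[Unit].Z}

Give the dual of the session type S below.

μZ.send[Int].send[Bool].select{done: recv[Unit].Z, stop: recv[Bool].Z, err: send[Unit].Z}

μZ ↦ μZ  (rec unchanged)
  recv[Int] ↦ send[Int]
    recv[Bool] ↦ send[Bool]
      offer{done,stop,err} ↦ select{done,stop,err}  (&→⊕)
        • done:
          send[Unit] ↦ recv[Unit]
            dual(Z) = Z
        • stop:
          send[Bool] ↦ recv[Bool]
            dual(Z) = Z
        • err:
          recv[Unit] ↦ send[Unit]
            dual(Z) = Z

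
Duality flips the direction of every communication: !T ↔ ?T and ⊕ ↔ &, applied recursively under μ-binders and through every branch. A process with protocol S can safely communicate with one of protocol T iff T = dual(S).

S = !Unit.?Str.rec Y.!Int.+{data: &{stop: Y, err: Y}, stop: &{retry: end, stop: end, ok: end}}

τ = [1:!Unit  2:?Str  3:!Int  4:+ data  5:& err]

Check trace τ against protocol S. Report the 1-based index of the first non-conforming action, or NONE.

NONE

[1] !Unit  match  now at ?Str.rec Y.…
[2] ?Str  match  now at rec Y.…
[3] !Int  match  now at +{data: &{stop: rec Y.…, err: rec Y.…}, stop: &{retry: end, stop: end, ok: end}}
[4] + data  match  now at &{stop: rec Y.…, err: rec Y.…}
[5] & err  match  now at rec Y.…
τ conforms to S (length 5)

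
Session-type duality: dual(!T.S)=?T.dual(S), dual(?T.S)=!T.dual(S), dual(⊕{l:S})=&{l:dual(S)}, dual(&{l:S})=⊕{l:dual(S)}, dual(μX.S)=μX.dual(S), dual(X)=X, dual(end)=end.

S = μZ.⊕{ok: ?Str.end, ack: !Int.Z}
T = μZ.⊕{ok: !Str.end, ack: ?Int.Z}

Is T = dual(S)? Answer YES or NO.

NO

μZ ‖ μZ  match (binder kept)
  ⊕{ok,ack} ‖ ⊕{ok,ack}  ✗ choice polarity not flipped — not dual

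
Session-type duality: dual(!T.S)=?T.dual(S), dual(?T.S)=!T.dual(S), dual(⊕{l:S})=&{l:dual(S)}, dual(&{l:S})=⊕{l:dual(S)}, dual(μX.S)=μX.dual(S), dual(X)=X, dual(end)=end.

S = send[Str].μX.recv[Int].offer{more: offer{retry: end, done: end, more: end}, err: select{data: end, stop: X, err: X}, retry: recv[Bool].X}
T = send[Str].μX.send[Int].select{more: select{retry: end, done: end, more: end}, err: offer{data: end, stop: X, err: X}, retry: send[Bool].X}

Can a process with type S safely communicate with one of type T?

send[Str] ‖ send[Str]  ✗ same direction on both sides — not dual

NO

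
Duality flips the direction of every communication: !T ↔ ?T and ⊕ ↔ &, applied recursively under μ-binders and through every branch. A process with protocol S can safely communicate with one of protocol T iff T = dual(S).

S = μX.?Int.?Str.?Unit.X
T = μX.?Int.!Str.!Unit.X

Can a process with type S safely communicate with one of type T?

μX vs μX  ✓ (rec unchanged)
  ?Int vs ?Int  ✗ same direction on both sides — not dual

NO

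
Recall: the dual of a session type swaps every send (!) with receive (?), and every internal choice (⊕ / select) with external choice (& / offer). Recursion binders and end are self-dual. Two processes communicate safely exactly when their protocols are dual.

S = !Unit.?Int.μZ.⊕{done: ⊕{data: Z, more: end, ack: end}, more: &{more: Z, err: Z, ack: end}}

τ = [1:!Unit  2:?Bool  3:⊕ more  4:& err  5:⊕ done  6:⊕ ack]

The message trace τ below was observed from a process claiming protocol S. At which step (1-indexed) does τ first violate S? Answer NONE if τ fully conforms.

step 1: !Unit  match  cont: ?Int.μZ.…
step 2: got ?Bool, protocol expects ?Int  ✗

2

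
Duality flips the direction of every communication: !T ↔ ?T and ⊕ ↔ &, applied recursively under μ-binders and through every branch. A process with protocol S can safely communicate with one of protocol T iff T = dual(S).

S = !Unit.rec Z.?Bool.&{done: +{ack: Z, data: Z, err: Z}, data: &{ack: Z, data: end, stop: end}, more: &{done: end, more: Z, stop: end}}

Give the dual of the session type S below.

!Unit → ?Unit
  rec Z → rec Z  (binder kept)
    ?Bool → !Bool
      &{done,data,more} → +{done,data,more}  (external→internal)
        • done:
          +{ack,data,err} → &{ack,data,err}  (⊕→&)
            • ack:
              Z ↦ Z
            • data:
              Z ↦ Z
            • err:
              Z ↦ Z
        • data:
          &{ack,data,stop} → +{ack,data,stop}  (external→internal)
            • ack:
              Z ↦ Z
            • data:
              end ↦ end
            • stop:
              end ↦ end
        • more:
          &{done,more,stop} → +{done,more,stop}  (external→internal)
            • done:
              end ↦ end
            • more:
              Z ↦ Z
            • stop:
              end ↦ end

?Unit.rec Z.!Bool.+{done: &{ack: Z, data: Z, err: Z}, data: +{ack: Z, data: end, stop: end}, more: +{done: end, more: Z, stop: end}}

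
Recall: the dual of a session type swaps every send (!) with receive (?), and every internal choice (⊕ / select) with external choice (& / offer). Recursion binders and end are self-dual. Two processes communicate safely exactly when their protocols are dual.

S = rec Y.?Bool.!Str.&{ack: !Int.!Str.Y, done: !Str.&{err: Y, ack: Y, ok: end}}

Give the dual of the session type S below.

rec Y → rec Y  (rec unchanged)
  ?Bool → !Bool
    !Str → ?Str
      &{ack,done} → +{ack,done}  (external→internal)
        [ack]
          !Int → ?Int
            !Str → ?Str
              dual(Y) = Y
        [done]
          !Str → ?Str
            &{err,ack,ok} → +{err,ack,ok}  (external→internal)
              [err]
                dual(Y) = Y
              [ack]
                dual(Y) = Y
              [ok]
                dual(end) = end

rec Y.!Bool.?Str.+{ack: ?Int.?Str.Y, done: ?Str.+{err: Y, ack: Y, ok: end}}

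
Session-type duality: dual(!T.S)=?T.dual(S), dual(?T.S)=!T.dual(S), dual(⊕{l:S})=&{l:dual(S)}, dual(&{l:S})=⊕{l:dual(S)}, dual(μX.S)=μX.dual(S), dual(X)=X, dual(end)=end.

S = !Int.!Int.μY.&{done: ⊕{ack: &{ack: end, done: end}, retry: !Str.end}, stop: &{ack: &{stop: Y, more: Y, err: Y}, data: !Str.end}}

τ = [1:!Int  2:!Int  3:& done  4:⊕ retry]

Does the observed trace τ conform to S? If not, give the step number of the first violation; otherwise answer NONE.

@1 !Int  match  residual = !Int.μY.…
@2 !Int  match  residual = μY.…
@3 & done  match  residual = ⊕{ack: &{ack: end, done: end}, retry: !Str.end}
@4 ⊕ retry  match  residual = !Str.end
τ conforms to S (length 4)

NONE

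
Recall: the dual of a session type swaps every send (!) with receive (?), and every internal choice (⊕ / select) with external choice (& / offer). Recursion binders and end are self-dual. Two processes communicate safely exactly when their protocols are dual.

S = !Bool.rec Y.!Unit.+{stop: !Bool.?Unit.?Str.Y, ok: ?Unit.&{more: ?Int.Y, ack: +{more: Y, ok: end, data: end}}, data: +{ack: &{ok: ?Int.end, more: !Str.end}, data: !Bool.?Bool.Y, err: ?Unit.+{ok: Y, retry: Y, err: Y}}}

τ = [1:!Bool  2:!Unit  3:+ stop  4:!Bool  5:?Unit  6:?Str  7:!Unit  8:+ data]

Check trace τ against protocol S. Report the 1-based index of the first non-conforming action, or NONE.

NONE

[1] !Bool  ✓  cont: rec Y.…
[2] !Unit  ✓  cont: +{stop: !Bool.?Unit.?Str.rec Y.…, ok: ?Unit.&{more: ?Int.rec Y.…, ack: +{more: rec Y.…, ok: end, data: end}}, data: +{ack: &{ok: ?Int.end, more: !Str.end}, data: !Bool.?Bool.rec Y.…, err: ?Unit.+{ok: rec Y.…, retry: rec Y.…, err: rec Y.…}}}
[3] + stop  ✓  cont: !Bool.?Unit.?Str.rec Y.…
[4] !Bool  ✓  cont: ?Unit.?Str.rec Y.…
[5] ?Unit  ✓  cont: ?Str.rec Y.…
[6] ?Str  ✓  cont: rec Y.…
[7] !Unit  ✓  cont: +{stop: !Bool.?Unit.?Str.rec Y.…, ok: ?Unit.&{more: ?Int.rec Y.…, ack: +{more: rec Y.…, ok: end, data: end}}, data: +{ack: &{ok: ?Int.end, more: !Str.end}, data: !Bool.?Bool.rec Y.…, err: ?Unit.+{ok: rec Y.…, retry: rec Y.…, err: rec Y.…}}}
[8] + data  ✓  cont: +{ack: &{ok: ?Int.end, more: !Str.end}, data: !Bool.?Bool.rec Y.…, err: ?Unit.+{ok: rec Y.…, retry: rec Y.…, err: rec Y.…}}
all 8 steps conform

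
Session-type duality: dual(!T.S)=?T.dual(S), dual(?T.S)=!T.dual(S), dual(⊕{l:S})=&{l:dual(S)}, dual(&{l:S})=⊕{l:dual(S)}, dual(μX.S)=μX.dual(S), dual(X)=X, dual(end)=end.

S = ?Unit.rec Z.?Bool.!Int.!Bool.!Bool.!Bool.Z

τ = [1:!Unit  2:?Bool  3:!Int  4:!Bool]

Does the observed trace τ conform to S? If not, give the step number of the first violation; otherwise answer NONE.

[1] got !Unit, protocol expects ?Unit  ✗

1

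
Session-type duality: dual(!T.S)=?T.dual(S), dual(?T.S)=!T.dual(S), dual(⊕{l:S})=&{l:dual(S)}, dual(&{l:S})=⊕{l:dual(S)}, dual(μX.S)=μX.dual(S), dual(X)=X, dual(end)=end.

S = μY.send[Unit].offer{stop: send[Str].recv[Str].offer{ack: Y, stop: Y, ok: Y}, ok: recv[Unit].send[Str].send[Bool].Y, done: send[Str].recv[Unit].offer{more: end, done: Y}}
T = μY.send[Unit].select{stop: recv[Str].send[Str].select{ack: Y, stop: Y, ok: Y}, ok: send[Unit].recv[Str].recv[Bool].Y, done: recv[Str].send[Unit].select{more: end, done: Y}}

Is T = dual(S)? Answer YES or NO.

μY | μY  match (binder kept)
  send[Unit] | send[Unit]  ✗ same direction on both sides — not dual

NO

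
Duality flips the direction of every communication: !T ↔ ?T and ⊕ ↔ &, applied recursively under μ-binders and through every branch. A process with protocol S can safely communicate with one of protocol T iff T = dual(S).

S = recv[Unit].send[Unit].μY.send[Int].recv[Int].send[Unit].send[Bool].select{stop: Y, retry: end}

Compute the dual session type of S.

recv[Unit] = send[Unit]
  send[Unit] = recv[Unit]
    μY = μY  (binder kept)
      send[Int] = recv[Int]
        recv[Int] = send[Int]
          send[Unit] = recv[Unit]
            send[Bool] = recv[Bool]
              select{stop,retry} = offer{stop,retry}  (select→offer)
                • stop:
                  dual(Y) = Y
                • retry:
                  dual(end) = end

send[Unit].recv[Unit].μY.recv[Int].send[Int].recv[Unit].recv[Bool].offer{stop: Y, retry: end}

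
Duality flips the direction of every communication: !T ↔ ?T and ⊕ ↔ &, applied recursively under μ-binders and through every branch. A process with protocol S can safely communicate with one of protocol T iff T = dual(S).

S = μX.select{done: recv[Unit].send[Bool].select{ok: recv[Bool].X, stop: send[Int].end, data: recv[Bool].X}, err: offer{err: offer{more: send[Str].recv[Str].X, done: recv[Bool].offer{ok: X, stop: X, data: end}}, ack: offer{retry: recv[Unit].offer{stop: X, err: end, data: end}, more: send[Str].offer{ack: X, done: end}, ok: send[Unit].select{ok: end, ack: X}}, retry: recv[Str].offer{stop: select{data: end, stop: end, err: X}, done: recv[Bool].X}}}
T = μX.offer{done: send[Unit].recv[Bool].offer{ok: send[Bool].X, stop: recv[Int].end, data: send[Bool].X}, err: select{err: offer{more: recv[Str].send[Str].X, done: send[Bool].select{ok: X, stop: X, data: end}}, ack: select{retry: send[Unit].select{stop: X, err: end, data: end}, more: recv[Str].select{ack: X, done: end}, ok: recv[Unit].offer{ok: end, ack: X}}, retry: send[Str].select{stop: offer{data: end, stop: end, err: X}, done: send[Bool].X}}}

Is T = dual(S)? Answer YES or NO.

NO

μX vs μX  ✓ (binder kept)
  select{done,err} vs offer{done,err}  ✓ labels match
    [done]
      recv[Unit] vs send[Unit]  ✓
        send[Bool] vs recv[Bool]  ✓
          select{ok,stop,data} vs offer{ok,stop,data}  ✓ labels match
            [ok]
              recv[Bool] vs send[Bool]  ✓
                X vs X  ✓
            [stop]
              send[Int] vs recv[Int]  ✓
                end vs end  ✓
            [data]
              recv[Bool] vs send[Bool]  ✓
                X vs X  ✓
    [err]
      offer{err,ack,retry} vs select{err,ack,retry}  ✓ labels match
        [err]
          offer{more,done} vs offer{more,done}  ✗ choice polarity not flipped — not dual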